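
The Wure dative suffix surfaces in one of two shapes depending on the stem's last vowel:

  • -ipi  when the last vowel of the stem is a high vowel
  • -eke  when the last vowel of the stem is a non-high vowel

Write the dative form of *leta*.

letaeke

*leta* — last vowel /a/ (a non-high vowel) → -eke → *letaeke*.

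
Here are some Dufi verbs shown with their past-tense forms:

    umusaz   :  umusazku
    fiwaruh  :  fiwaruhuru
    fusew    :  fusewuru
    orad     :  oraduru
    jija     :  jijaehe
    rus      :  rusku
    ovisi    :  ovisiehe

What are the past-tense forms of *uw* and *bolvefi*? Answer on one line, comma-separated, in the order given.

uwuru, bolvefiehe

The suffix is conditioned by the final sound: -ku when the stem ends in a sibilant (*umusaz*, *rus*); -uru when the stem ends in a non-sibilant consonant (*fiwaruh*, *fusew*, *orad*); -ehe when the stem ends in a vowel (*jija*, *ovisi*).
*uw*: final sound = /w/, a non-sibilant consonant → -uru → *uwuru*.
The final sound of *bolvefi* is /i/, which is a vowel, so the suffix is -ehe, giving *bolvefiehe*.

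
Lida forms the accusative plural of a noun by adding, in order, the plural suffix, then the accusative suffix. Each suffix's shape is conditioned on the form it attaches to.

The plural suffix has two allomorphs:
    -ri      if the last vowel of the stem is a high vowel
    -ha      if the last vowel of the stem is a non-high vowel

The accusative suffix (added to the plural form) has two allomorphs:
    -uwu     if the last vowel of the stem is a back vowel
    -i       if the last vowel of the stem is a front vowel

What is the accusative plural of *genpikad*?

genpikadhauwu

*genpikad*: last vowel = /a/, a non-high vowel → -ha → *genpikadha*.
The last vowel of the plural form *genpikadha* is /a/, which is a back vowel, so the accusative suffix is -uwu, giving *genpikadhauwu*.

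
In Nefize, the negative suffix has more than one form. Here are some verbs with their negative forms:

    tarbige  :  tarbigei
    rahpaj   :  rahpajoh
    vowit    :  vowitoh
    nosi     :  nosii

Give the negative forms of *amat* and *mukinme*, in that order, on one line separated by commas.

amatoh, mukinmei

The pattern is consonant vs. vowel: -oh when the stem ends in a consonant (*rahpaj*, *vowit*); -i when the stem ends in a vowel (*tarbige*, *nosi*).
*amat* — final sound /t/ (a consonant) → -oh → *amatoh*.
*mukinme* — final sound /e/ (a vowel) → -i → *mukinmei*.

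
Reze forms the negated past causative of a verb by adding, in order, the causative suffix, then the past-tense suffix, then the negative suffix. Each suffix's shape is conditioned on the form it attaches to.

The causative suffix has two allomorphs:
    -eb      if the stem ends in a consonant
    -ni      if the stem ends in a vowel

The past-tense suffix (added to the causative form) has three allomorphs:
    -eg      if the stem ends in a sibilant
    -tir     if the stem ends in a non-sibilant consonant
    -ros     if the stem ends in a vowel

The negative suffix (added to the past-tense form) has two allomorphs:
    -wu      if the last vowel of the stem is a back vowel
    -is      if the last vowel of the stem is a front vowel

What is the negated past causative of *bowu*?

Since the final sound of *bowu* is /u/ (a vowel), it takes -ni, giving *bowuni*.
The causative form *bowuni*: final sound = /i/, a vowel → -ros → *bowuniros*.
The past-tense form *bowuniros*: last vowel = /o/, a back vowel → -wu → *bowuniroswu*.

bowuniroswu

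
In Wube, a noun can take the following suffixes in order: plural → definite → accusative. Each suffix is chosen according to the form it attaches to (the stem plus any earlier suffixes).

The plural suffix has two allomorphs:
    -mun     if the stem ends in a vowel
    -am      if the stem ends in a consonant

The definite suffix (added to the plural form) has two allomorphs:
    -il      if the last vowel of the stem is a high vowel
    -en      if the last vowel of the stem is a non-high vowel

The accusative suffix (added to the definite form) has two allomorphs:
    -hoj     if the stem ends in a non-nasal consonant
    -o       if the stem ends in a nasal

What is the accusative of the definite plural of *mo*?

momunilhoj

The final sound of *mo* is /o/, which is a vowel, so the plural suffix is -mun, giving *momun*.
The plural form *momun* — last vowel /u/ (a high vowel) → -il → *momunil*.
Since the final consonant of the definite form *momunil* is /l/ (non-nasal), it takes -hoj, giving *momunilhoj*.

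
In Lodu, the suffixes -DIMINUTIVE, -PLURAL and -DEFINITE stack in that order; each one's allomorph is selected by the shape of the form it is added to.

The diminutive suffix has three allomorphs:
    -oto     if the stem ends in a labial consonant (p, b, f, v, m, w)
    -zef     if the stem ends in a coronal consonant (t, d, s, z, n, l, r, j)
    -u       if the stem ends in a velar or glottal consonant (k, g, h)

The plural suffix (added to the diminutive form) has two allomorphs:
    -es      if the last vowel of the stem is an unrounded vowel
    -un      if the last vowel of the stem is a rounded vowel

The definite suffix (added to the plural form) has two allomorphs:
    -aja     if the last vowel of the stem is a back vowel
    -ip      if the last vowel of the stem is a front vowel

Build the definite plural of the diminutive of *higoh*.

*higoh*: final consonant = /h/, velar/glottal → -u → *higohu*.
The diminutive form *higohu*: last vowel = /u/, a rounded vowel → -un → *higohuun*.
Since the last vowel of the plural form *higohuun* is /u/ (a back vowel), it takes -aja, giving *higohuunaja*.

higohuunaja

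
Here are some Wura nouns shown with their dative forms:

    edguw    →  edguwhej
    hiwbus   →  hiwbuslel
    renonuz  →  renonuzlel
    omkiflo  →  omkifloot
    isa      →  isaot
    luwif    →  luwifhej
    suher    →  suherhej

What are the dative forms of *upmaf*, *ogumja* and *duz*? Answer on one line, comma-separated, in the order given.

The pattern is sibilance of the final sound: -lel when the stem ends in a sibilant (*hiwbus*, *renonuz*); -hej when the stem ends in a non-sibilant consonant (*edguw*, *luwif*, *suher*); -ot when the stem ends in a vowel (*omkiflo*, *isa*).
*upmaf*: final sound = /f/, a non-sibilant consonant → -hej → *upmafhej*.
*ogumja* — final sound /a/ (a vowel) → -ot → *ogumjaot*.
*duz* — final sound /z/ (a sibilant) → -lel → *duzlel*.

upmafhej, ogumjaot, duzlel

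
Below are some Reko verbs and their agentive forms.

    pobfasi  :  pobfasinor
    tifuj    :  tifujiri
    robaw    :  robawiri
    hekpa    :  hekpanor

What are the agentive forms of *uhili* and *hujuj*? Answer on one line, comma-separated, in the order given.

The pattern is consonant vs. vowel: -iri when the stem ends in a consonant (*tifuj*, *robaw*); -nor when the stem ends in a vowel (*pobfasi*, *hekpa*).
The final sound of *uhili* is /i/, which is a vowel, so the suffix is -nor, giving *uhilinor*.
Since the final sound of *hujuj* is /j/ (a consonant), it takes -iri, giving *hujujiri*.

uhilinor, hujujiri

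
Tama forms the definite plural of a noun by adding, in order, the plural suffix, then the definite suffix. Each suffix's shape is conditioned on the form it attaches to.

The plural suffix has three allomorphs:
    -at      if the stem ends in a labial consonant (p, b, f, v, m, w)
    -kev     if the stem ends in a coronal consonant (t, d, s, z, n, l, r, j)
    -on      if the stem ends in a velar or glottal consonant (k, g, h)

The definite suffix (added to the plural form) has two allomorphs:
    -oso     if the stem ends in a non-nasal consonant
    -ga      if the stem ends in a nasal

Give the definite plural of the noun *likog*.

likogonga

Since the final consonant of *likog* is /g/ (velar/glottal), it takes -on, giving *likogon*.
Since the final consonant of the plural form *likogon* is /n/ (a nasal), it takes -ga, giving *likogonga*.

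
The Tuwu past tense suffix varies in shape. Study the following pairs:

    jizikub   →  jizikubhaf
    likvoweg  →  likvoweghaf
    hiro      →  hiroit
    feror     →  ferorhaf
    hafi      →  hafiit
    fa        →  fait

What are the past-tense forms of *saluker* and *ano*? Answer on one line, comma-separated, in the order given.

The pattern is consonant vs. vowel: -haf when the stem ends in a consonant (*jizikub*, *likvoweg*, *feror*); -it when the stem ends in a vowel (*hiro*, *hafi*, *fa*).
*saluker*: final sound = /r/, a consonant → -haf → *salukerhaf*.
The final sound of *ano* is /o/, which is a vowel, so the suffix is -it, giving *anoit*.

salukerhaf, anoit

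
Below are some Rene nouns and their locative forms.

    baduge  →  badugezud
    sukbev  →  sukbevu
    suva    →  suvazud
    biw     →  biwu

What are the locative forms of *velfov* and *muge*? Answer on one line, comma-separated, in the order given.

velfovu, mugezud

The alternation tracks the final sound of the stem — -u when the stem ends in a consonant (*sukbev*, *biw*); -zud when the stem ends in a vowel (*baduge*, *suva*).
Since the final sound of *velfov* is /v/ (a consonant), it takes -u, giving *velfovu*.
Since the final sound of *muge* is /e/ (a vowel), it takes -zud, giving *mugezud*.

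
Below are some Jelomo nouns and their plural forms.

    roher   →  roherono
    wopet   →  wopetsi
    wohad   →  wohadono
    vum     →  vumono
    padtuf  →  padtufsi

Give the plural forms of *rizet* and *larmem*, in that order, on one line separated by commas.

rizetsi, larmemono

The pattern is voicing of the final consonant: -si when the stem ends in a voiceless consonant (*wopet*, *padtuf*); -ono when the stem ends in a voiced consonant (*roher*, *wohad*, *vum*).
Since the final consonant of *rizet* is /t/ (voiceless), it takes -si, giving *rizetsi*.
The final consonant of *larmem* is /m/, which is voiced, so the suffix is -ono, giving *larmemono*.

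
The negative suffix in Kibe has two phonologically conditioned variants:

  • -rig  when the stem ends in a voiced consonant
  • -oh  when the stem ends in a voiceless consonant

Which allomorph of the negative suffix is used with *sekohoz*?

Since the final consonant of *sekohoz* is /z/ (voiced), it takes -rig.

-rig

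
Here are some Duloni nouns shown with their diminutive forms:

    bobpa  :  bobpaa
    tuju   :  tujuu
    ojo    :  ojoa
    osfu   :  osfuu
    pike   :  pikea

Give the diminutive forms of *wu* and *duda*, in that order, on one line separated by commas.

wuu, dudaa

The pattern is height harmony: -u when the last vowel of the stem is a high vowel (*tuju*, *osfu*); -a when the last vowel of the stem is a non-high vowel (*bobpa*, *ojo*, *pike*).
Since the last vowel of *wu* is /u/ (a high vowel), it takes -u, giving *wuu*.
*duda* — last vowel /a/ (a non-high vowel) → -a → *dudaa*.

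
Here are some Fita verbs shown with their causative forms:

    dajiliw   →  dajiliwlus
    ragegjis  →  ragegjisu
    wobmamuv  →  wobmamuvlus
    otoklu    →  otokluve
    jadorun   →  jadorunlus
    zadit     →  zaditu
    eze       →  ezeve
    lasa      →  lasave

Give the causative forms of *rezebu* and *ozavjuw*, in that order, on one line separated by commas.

rezebuve, ozavjuwlus

The pattern is voicing of the final sound: -u when the stem ends in a voiceless consonant (*ragegjis*, *zadit*); -lus when the stem ends in a voiced consonant (*dajiliw*, *wobmamuv*, *jadorun*); -ve when the stem ends in a vowel (*otoklu*, *eze*, *lasa*).
*rezebu* — final sound /u/ (a vowel) → -ve → *rezebuve*.
*ozavjuw*: final sound = /w/, a voiced consonant → -lus → *ozavjuwlus*.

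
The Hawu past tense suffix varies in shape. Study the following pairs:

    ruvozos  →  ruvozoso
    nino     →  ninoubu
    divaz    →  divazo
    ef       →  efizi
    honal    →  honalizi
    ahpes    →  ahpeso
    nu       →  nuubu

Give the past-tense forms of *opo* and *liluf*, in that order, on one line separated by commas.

The pattern is sibilance of the final sound: -o when the stem ends in a sibilant (*ruvozos*, *divaz*, *ahpes*); -izi when the stem ends in a non-sibilant consonant (*ef*, *honal*); -ubu when the stem ends in a vowel (*nino*, *nu*).
*opo* — final sound /o/ (a vowel) → -ubu → *opoubu*.
Since the final sound of *liluf* is /f/ (a non-sibilant consonant), it takes -izi, giving *lilufizi*.

opoubu, lilufizi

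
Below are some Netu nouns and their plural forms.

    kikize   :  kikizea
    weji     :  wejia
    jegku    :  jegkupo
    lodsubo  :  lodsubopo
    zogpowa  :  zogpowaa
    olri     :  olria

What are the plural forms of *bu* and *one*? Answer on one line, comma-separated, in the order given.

The alternation tracks the last vowel of the stem — -po when the last vowel of the stem is a rounded vowel (*jegku*, *lodsubo*); -a when the last vowel of the stem is an unrounded vowel (*kikize*, *weji*, *zogpowa*, *olri*).
The last vowel of *bu* is /u/, which is a rounded vowel, so the suffix is -po, giving *bupo*.
*one*: last vowel = /e/, an unrounded vowel → -a → *onea*.

bupo, onea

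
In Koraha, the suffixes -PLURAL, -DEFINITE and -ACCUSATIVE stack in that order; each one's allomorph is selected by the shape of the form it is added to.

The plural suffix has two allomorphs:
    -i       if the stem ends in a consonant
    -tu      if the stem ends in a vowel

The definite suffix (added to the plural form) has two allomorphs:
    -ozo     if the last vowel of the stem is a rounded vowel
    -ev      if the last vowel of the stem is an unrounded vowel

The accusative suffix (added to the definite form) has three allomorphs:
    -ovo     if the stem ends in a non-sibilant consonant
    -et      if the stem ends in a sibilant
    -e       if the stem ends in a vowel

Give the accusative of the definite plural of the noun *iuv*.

iuvievovo

The final sound of *iuv* is /v/, which is a consonant, so the plural suffix is -i, giving *iuvi*.
Since the last vowel of the plural form *iuvi* is /i/ (an unrounded vowel), it takes -ev, giving *iuviev*.
The definite form *iuviev* — final sound /v/ (a non-sibilant consonant) → -ovo → *iuvievovo*.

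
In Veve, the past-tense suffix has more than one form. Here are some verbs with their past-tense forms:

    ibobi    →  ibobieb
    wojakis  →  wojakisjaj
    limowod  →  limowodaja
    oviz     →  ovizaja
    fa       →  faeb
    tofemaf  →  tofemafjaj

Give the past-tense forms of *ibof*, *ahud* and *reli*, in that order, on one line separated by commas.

Looking at the final sound of each stem: -jaj when the stem ends in a voiceless consonant (*wojakis*, *tofemaf*); -aja when the stem ends in a voiced consonant (*limowod*, *oviz*); -eb when the stem ends in a vowel (*ibobi*, *fa*).
*ibof* — final sound /f/ (a voiceless consonant) → -jaj → *ibofjaj*.
*ahud*: final sound = /d/, a voiced consonant → -aja → *ahudaja*.
Since the final sound of *reli* is /i/ (a vowel), it takes -eb, giving *relieb*.

ibofjaj, ahudaja, relieb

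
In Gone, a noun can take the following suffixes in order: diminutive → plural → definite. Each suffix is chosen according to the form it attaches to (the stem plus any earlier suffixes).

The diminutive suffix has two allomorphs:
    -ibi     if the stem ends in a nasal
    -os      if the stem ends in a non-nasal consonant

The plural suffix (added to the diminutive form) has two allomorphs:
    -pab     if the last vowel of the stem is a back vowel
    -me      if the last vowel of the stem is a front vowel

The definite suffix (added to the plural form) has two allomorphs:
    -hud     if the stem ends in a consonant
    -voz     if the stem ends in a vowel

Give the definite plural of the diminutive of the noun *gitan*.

gitanibimevoz

*gitan* — final consonant /n/ (a nasal) → -ibi → *gitanibi*.
Since the last vowel of the diminutive form *gitanibi* is /i/ (a front vowel), it takes -me, giving *gitanibime*.
The plural form *gitanibime*: final sound = /e/, a vowel → -voz → *gitanibimevoz*.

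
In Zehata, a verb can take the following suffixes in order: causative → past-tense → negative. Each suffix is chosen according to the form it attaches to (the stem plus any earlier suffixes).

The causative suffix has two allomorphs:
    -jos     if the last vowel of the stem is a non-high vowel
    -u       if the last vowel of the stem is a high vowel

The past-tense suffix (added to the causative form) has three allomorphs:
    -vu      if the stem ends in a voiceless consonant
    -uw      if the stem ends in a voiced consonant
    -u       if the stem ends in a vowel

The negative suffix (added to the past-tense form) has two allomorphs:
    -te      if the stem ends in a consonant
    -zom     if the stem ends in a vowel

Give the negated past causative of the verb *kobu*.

Since the last vowel of *kobu* is /u/ (a high vowel), it takes -u, giving *kobuu*.
The final sound of the causative form *kobuu* is /u/, which is a vowel, so the past-tense suffix is -u, giving *kobuuu*.
The past-tense form *kobuuu*: final sound = /u/, a vowel → -zom → *kobuuuzom*.

kobuuuzom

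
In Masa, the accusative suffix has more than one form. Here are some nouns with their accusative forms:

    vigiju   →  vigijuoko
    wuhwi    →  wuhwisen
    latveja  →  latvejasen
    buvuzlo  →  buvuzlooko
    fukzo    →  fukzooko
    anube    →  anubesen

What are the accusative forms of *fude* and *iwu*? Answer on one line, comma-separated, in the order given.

The alternation tracks the last vowel of the stem — -oko when the last vowel of the stem is a rounded vowel (*vigiju*, *buvuzlo*, *fukzo*); -sen when the last vowel of the stem is an unrounded vowel (*wuhwi*, *latveja*, *anube*).
Since the last vowel of *fude* is /e/ (an unrounded vowel), it takes -sen, giving *fudesen*.
*iwu* — last vowel /u/ (a rounded vowel) → -oko → *iwuoko*.

fudesen, iwuoko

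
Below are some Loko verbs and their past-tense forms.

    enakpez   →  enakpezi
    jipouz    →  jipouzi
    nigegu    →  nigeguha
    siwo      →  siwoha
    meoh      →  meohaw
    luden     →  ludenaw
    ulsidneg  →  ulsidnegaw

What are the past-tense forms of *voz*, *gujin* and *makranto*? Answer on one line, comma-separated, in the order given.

vozi, gujinaw, makrantoha

The alternation tracks the final sound of the stem — -i when the stem ends in a sibilant (*enakpez*, *jipouz*); -aw when the stem ends in a non-sibilant consonant (*meoh*, *luden*, *ulsidneg*); -ha when the stem ends in a vowel (*nigegu*, *siwo*).
*voz* — final sound /z/ (a sibilant) → -i → *vozi*.
*gujin* — final sound /n/ (a non-sibilant consonant) → -aw → *gujinaw*.
The final sound of *makranto* is /o/, which is a vowel, so the suffix is -ha, giving *makrantoha*.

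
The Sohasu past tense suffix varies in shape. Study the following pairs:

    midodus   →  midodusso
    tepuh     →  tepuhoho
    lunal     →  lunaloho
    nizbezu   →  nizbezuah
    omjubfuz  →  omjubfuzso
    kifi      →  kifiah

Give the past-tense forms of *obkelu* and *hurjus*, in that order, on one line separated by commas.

obkeluah, hurjusso

Looking at the final sound of each stem: -so when the stem ends in a sibilant (*midodus*, *omjubfuz*); -oho when the stem ends in a non-sibilant consonant (*tepuh*, *lunal*); -ah when the stem ends in a vowel (*nizbezu*, *kifi*).
*obkelu* — final sound /u/ (a vowel) → -ah → *obkeluah*.
*hurjus* — final sound /s/ (a sibilant) → -so → *hurjusso*.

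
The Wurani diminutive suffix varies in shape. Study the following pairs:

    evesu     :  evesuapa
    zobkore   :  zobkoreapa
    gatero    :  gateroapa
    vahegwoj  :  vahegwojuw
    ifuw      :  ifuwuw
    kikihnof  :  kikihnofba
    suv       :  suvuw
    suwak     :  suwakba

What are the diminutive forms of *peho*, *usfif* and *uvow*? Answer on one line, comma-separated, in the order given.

pehoapa, usfifba, uvowuw

The alternation tracks the final sound of the stem — -ba when the stem ends in a voiceless consonant (*kikihnof*, *suwak*); -uw when the stem ends in a voiced consonant (*vahegwoj*, *ifuw*, *suv*); -apa when the stem ends in a vowel (*evesu*, *zobkore*, *gatero*).
The final sound of *peho* is /o/, which is a vowel, so the suffix is -apa, giving *pehoapa*.
*usfif* — final sound /f/ (a voiceless consonant) → -ba → *usfifba*.
*uvow* — final sound /w/ (a voiced consonant) → -uw → *uvowuw*.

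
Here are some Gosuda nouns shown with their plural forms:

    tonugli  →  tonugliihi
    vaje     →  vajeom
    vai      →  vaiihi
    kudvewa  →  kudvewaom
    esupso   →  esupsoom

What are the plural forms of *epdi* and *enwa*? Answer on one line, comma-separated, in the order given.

epdiihi, enwaom

Looking at the last vowel of each stem: -ihi when the last vowel of the stem is a high vowel (*tonugli*, *vai*); -om when the last vowel of the stem is a non-high vowel (*vaje*, *kudvewa*, *esupso*).
*epdi*: last vowel = /i/, a high vowel → -ihi → *epdiihi*.
The last vowel of *enwa* is /a/, which is a non-high vowel, so the suffix is -om, giving *enwaom*.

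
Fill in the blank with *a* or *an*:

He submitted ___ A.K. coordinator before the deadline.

an

The indefinite article is chosen by the initial *sound* of the following word, not its spelling.
The initialism *A.K.* is read letter by letter; the first letter, A, is pronounced /eɪ/, which begins with a vowel sound.
So the article is *an*: He submitted an A.K. coordinator before the deadline.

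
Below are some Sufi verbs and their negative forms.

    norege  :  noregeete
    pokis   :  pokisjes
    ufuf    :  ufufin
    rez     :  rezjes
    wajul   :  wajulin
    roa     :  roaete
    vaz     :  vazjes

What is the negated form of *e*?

The alternation tracks the final sound of the stem — -jes when the stem ends in a sibilant (*pokis*, *rez*, *vaz*); -in when the stem ends in a non-sibilant consonant (*ufuf*, *wajul*); -ete when the stem ends in a vowel (*norege*, *roa*).
Since the final sound of *e* is /e/ (a vowel), it takes -ete, giving *eete*.

eete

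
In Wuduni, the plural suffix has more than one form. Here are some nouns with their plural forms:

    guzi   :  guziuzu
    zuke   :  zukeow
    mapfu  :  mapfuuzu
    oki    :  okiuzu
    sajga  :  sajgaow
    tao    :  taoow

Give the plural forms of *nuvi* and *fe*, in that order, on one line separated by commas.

The pattern is height harmony: -uzu when the last vowel of the stem is a high vowel (*guzi*, *mapfu*, *oki*); -ow when the last vowel of the stem is a non-high vowel (*zuke*, *sajga*, *tao*).
*nuvi*: last vowel = /i/, a high vowel → -uzu → *nuviuzu*.
Since the last vowel of *fe* is /e/ (a non-high vowel), it takes -ow, giving *feow*.

nuviuzu, feow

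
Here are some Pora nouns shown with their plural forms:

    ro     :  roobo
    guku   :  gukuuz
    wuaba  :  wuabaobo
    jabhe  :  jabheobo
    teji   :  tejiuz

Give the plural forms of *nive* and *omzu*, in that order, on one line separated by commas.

The suffix is conditioned by the last vowel: -uz when the last vowel of the stem is a high vowel (*guku*, *teji*); -obo when the last vowel of the stem is a non-high vowel (*ro*, *wuaba*, *jabhe*).
The last vowel of *nive* is /e/, which is a non-high vowel, so the suffix is -obo, giving *niveobo*.
*omzu*: last vowel = /u/, a high vowel → -uz → *omzuuz*.

niveobo, omzuuz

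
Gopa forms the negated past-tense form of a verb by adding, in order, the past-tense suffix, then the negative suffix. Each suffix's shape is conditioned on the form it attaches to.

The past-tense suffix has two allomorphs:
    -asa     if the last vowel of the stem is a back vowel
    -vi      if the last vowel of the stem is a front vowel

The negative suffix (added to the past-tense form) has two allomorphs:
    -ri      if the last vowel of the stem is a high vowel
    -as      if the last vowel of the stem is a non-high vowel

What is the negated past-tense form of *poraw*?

Since the last vowel of *poraw* is /a/ (a back vowel), it takes -asa, giving *porawasa*.
The past-tense form *porawasa*: last vowel = /a/, a non-high vowel → -as → *porawasaas*.

porawasaas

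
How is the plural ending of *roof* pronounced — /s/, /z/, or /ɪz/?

/s/

The stem *roof* ends in a voiceless non-sibilant consonant.
The plural suffix surfaces as /ɪz/ after sibilants, /s/ after other voiceless consonants, and /z/ after other voiced sounds.
So the plural -s on *roof* is pronounced /s/.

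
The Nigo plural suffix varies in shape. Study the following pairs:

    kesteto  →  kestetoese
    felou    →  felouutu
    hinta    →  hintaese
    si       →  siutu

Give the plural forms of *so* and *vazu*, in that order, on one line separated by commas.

soese, vazuutu

The pattern is height harmony: -utu when the last vowel of the stem is a high vowel (*felou*, *si*); -ese when the last vowel of the stem is a non-high vowel (*kesteto*, *hinta*).
Since the last vowel of *so* is /o/ (a non-high vowel), it takes -ese, giving *soese*.
*vazu* — last vowel /u/ (a high vowel) → -utu → *vazuutu*.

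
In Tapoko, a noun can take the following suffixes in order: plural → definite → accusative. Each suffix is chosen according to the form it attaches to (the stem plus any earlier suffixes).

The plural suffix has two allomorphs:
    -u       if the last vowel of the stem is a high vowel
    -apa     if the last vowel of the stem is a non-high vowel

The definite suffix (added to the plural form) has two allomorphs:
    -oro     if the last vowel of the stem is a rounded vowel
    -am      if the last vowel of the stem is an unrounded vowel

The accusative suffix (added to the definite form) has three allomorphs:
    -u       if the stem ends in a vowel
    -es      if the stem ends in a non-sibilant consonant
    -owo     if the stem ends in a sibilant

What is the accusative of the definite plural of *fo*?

*fo*: last vowel = /o/, a non-high vowel → -apa → *foapa*.
The plural form *foapa* — last vowel /a/ (an unrounded vowel) → -am → *foapaam*.
The final sound of the definite form *foapaam* is /m/, which is a non-sibilant consonant, so the accusative suffix is -es, giving *foapaames*.

foapaames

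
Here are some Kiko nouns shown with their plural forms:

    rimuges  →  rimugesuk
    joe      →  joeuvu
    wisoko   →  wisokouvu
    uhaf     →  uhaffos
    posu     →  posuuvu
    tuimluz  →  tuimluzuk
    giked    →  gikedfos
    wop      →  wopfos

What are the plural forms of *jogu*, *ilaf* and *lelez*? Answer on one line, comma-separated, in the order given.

The alternation tracks the final sound of the stem — -uk when the stem ends in a sibilant (*rimuges*, *tuimluz*); -fos when the stem ends in a non-sibilant consonant (*uhaf*, *giked*, *wop*); -uvu when the stem ends in a vowel (*joe*, *wisoko*, *posu*).
The final sound of *jogu* is /u/, which is a vowel, so the suffix is -uvu, giving *joguuvu*.
*ilaf* — final sound /f/ (a non-sibilant consonant) → -fos → *ilaffos*.
Since the final sound of *lelez* is /z/ (a sibilant), it takes -uk, giving *lelezuk*.

joguuvu, ilaffos, lelezuk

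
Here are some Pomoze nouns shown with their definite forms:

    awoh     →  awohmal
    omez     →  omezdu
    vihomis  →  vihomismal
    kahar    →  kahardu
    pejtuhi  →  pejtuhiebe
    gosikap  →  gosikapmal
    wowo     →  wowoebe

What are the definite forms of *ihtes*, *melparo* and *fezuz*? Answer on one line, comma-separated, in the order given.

ihtesmal, melparoebe, fezuzdu

Looking at the final sound of each stem: -mal when the stem ends in a voiceless consonant (*awoh*, *vihomis*, *gosikap*); -du when the stem ends in a voiced consonant (*omez*, *kahar*); -ebe when the stem ends in a vowel (*pejtuhi*, *wowo*).
The final sound of *ihtes* is /s/, which is a voiceless consonant, so the suffix is -mal, giving *ihtesmal*.
The final sound of *melparo* is /o/, which is a vowel, so the suffix is -ebe, giving *melparoebe*.
Since the final sound of *fezuz* is /z/ (a voiced consonant), it takes -du, giving *fezuzdu*.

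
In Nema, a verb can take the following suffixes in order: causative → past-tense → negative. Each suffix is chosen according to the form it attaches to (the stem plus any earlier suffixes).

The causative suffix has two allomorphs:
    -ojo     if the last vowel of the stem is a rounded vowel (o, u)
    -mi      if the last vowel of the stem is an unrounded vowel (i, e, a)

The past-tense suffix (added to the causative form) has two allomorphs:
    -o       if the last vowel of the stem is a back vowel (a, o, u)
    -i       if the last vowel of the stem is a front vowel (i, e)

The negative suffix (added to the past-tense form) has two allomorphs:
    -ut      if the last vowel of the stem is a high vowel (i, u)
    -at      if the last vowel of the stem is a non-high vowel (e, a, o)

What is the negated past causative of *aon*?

*aon*: last vowel = /o/, a rounded vowel → -ojo → *aonojo*.
Since the last vowel of the causative form *aonojo* is /o/ (a back vowel), it takes -o, giving *aonojoo*.
The past-tense form *aonojoo*: last vowel = /o/, a non-high vowel → -at → *aonojooat*.

aonojooat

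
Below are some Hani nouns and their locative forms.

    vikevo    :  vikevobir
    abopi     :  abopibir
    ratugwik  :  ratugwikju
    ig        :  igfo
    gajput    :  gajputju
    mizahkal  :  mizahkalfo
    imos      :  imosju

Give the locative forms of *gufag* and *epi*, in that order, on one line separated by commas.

gufagfo, epibir

Looking at the final sound of each stem: -ju when the stem ends in a voiceless consonant (*ratugwik*, *gajput*, *imos*); -fo when the stem ends in a voiced consonant (*ig*, *mizahkal*); -bir when the stem ends in a vowel (*vikevo*, *abopi*).
*gufag* — final sound /g/ (a voiced consonant) → -fo → *gufagfo*.
The final sound of *epi* is /i/, which is a vowel, so the suffix is -bir, giving *epibir*.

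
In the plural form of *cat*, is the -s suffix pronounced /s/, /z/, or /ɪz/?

/s/

The stem *cat* ends in a voiceless non-sibilant consonant.
The plural suffix surfaces as /ɪz/ after sibilants, /s/ after other voiceless consonants, and /z/ after other voiced sounds.
So the plural -s on *cat* is pronounced /s/.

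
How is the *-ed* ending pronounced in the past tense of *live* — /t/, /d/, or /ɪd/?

The stem *live* ends in a voiced sound other than /d/.
The -ed suffix is realized as /ɪd/ after /t, d/; as /t/ after other voiceless consonants; and as /d/ after other voiced sounds.
So -ed on *live* is pronounced /d/.

/d/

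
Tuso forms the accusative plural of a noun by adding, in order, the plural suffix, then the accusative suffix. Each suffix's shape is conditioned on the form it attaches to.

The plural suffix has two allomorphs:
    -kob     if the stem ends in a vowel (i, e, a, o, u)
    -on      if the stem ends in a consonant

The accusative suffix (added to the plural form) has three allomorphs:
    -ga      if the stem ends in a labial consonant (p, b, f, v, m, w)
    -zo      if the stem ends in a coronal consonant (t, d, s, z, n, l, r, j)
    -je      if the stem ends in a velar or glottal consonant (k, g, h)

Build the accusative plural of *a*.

akobga

Since the final sound of *a* is /a/ (a vowel), it takes -kob, giving *akob*.
The plural form *akob* — final consonant /b/ (labial) → -ga → *akobga*.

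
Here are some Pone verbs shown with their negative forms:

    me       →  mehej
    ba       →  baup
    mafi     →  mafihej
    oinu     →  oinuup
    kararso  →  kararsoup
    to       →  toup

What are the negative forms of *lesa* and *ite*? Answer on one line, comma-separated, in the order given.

The pattern is front/back vowel harmony: -hej when the last vowel of the stem is a front vowel (*me*, *mafi*); -up when the last vowel of the stem is a back vowel (*ba*, *oinu*, *kararso*, *to*).
*lesa*: last vowel = /a/, a back vowel → -up → *lesaup*.
*ite* — last vowel /e/ (a front vowel) → -hej → *itehej*.

lesaup, itehej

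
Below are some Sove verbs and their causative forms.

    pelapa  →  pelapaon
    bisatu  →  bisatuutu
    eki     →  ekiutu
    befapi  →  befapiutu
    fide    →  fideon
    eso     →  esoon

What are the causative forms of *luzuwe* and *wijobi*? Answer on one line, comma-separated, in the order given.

luzuweon, wijobiutu

The alternation tracks the last vowel of the stem — -utu when the last vowel of the stem is a high vowel (*bisatu*, *eki*, *befapi*); -on when the last vowel of the stem is a non-high vowel (*pelapa*, *fide*, *eso*).
*luzuwe*: last vowel = /e/, a non-high vowel → -on → *luzuweon*.
*wijobi*: last vowel = /i/, a high vowel → -utu → *wijobiutu*.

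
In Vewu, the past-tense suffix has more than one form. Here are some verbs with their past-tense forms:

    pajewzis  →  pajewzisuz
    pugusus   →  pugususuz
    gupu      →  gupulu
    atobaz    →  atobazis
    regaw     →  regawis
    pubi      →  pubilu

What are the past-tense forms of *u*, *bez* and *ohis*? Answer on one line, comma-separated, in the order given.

ulu, bezis, ohisuz

The alternation tracks the final sound of the stem — -uz when the stem ends in a voiceless consonant (*pajewzis*, *pugusus*); -is when the stem ends in a voiced consonant (*atobaz*, *regaw*); -lu when the stem ends in a vowel (*gupu*, *pubi*).
*u*: final sound = /u/, a vowel → -lu → *ulu*.
*bez*: final sound = /z/, a voiced consonant → -is → *bezis*.
*ohis*: final sound = /s/, a voiceless consonant → -uz → *ohisuz*.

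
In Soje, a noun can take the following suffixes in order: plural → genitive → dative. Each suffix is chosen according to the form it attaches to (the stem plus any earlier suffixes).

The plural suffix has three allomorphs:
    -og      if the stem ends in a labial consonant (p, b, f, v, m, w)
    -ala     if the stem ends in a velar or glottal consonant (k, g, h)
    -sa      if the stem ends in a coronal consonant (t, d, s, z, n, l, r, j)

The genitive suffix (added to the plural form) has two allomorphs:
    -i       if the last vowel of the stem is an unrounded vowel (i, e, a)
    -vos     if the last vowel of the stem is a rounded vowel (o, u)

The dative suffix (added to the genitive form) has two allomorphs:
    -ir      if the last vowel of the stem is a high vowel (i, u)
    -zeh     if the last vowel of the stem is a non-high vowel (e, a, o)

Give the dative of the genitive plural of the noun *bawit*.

*bawit*: final consonant = /t/, coronal → -sa → *bawitsa*.
The plural form *bawitsa*: last vowel = /a/, an unrounded vowel → -i → *bawitsai*.
Since the last vowel of the genitive form *bawitsai* is /i/ (a high vowel), it takes -ir, giving *bawitsaiir*.

bawitsaiir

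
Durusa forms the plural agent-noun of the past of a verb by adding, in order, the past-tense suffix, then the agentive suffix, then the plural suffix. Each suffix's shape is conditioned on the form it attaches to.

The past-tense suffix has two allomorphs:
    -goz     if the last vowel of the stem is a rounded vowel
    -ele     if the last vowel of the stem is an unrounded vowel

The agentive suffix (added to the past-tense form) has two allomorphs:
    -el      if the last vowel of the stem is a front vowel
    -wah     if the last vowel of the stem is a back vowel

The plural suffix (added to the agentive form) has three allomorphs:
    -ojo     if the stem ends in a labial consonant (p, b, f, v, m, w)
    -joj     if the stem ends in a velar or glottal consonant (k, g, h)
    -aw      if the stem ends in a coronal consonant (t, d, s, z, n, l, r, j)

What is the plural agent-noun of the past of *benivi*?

Since the last vowel of *benivi* is /i/ (an unrounded vowel), it takes -ele, giving *beniviele*.
The last vowel of the past-tense form *beniviele* is /e/, which is a front vowel, so the agentive suffix is -el, giving *benivieleel*.
The agentive form *benivieleel*: final consonant = /l/, coronal → -aw → *benivieleelaw*.

benivieleelaw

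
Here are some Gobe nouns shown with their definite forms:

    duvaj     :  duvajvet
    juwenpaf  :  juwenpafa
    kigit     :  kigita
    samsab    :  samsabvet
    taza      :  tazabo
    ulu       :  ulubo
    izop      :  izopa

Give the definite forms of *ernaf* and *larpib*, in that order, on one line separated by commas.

Looking at the final sound of each stem: -a when the stem ends in a voiceless consonant (*juwenpaf*, *kigit*, *izop*); -vet when the stem ends in a voiced consonant (*duvaj*, *samsab*); -bo when the stem ends in a vowel (*taza*, *ulu*).
*ernaf*: final sound = /f/, a voiceless consonant → -a → *ernafa*.
The final sound of *larpib* is /b/, which is a voiced consonant, so the suffix is -vet, giving *larpibvet*.

ernafa, larpibvet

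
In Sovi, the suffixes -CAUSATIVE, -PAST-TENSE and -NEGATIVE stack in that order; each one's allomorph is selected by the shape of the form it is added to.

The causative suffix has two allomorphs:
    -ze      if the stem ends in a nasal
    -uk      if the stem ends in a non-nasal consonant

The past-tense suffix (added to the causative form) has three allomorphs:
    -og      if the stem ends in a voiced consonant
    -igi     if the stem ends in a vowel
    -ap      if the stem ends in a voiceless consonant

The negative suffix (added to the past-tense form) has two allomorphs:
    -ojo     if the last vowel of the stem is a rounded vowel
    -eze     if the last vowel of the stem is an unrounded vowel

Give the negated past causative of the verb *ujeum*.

ujeumzeigieze

Since the final consonant of *ujeum* is /m/ (a nasal), it takes -ze, giving *ujeumze*.
The final sound of the causative form *ujeumze* is /e/, which is a vowel, so the past-tense suffix is -igi, giving *ujeumzeigi*.
The past-tense form *ujeumzeigi* — last vowel /i/ (an unrounded vowel) → -eze → *ujeumzeigieze*.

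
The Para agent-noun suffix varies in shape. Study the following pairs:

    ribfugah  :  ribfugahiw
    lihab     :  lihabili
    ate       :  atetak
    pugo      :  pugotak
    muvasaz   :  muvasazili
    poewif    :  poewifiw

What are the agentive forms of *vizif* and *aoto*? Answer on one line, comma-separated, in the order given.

The alternation tracks the final sound of the stem — -iw when the stem ends in a voiceless consonant (*ribfugah*, *poewif*); -ili when the stem ends in a voiced consonant (*lihab*, *muvasaz*); -tak when the stem ends in a vowel (*ate*, *pugo*).
The final sound of *vizif* is /f/, which is a voiceless consonant, so the suffix is -iw, giving *vizifiw*.
*aoto* — final sound /o/ (a vowel) → -tak → *aototak*.

vizifiw, aototak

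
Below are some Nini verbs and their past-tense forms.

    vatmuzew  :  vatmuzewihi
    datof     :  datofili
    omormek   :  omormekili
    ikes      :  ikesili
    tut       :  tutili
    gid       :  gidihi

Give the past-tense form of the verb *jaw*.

jawihi

Looking at the final consonant of each stem: -ili when the stem ends in a voiceless consonant (*datof*, *omormek*, *ikes*, *tut*); -ihi when the stem ends in a voiced consonant (*vatmuzew*, *gid*).
*jaw* — final consonant /w/ (voiced) → -ihi → *jawihi*.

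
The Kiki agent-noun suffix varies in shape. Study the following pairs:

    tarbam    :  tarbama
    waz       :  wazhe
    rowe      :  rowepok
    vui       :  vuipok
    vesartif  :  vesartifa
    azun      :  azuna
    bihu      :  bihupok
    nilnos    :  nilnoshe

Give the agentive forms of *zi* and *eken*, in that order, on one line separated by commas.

zipok, ekena

The pattern is sibilance of the final sound: -he when the stem ends in a sibilant (*waz*, *nilnos*); -a when the stem ends in a non-sibilant consonant (*tarbam*, *vesartif*, *azun*); -pok when the stem ends in a vowel (*rowe*, *vui*, *bihu*).
Since the final sound of *zi* is /i/ (a vowel), it takes -pok, giving *zipok*.
The final sound of *eken* is /n/, which is a non-sibilant consonant, so the suffix is -a, giving *ekena*.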